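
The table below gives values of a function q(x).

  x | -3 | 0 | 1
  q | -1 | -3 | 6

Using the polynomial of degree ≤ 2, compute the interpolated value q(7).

323/2

Evaluate each Lagrange basis at x = 7:
L_0(7) = (7)·(6)/[(-3)·(-4)] = 7/2
L_1(7) = (10)·(6)/[(3)·(-1)] = -20
L_2(7) = (10)·(7)/[(4)·(1)] = 35/2
Sum: (-1)·(7/2) + (-3)·(-20) + 6·(35/2) = 323/2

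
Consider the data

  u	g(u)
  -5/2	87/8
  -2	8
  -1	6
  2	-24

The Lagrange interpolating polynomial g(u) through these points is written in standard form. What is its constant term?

4

L_0(u) = (u + 2)(u + 1)(u - 2) / [-27/8] = -(8/27)u^3 - (8/27)u^2 + (32/27)u + 32/27
L_1(u) = (u + 5/2)(u + 1)(u - 2) / [2] = (1/2)u^3 + (3/4)u^2 - (9/4)u - 5/2
L_2(u) = (u + 5/2)(u + 2)(u - 2) / [-9/2] = -(2/9)u^3 - (5/9)u^2 + (8/9)u + 20/9
L_3(u) = (u + 5/2)(u + 2)(u + 1) / [54] = (1/54)u^3 + (11/108)u^2 + (19/108)u + 5/54
g(u) = (87/8)·L_0 + 8·L_1 + 6·L_2 + (-24)·L_3
Only the constant term is needed; take it from each L_i and combine:
(87/8)·(32/27) + 8·(-5/2) + 6·(20/9) + (-24)·(5/54) = 4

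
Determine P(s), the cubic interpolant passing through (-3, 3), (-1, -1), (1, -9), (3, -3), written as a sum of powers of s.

P(s) = (3/8)s^3 + (5/8)s^2 - (35/8)s - 45/8

L_0(s) = (s + 1)(s - 1)(s - 3) / [-48] = -(1/48)s^3 + (1/16)s^2 + (1/48)s - 1/16
L_1(s) = (s + 3)(s - 1)(s - 3) / [16] = (1/16)s^3 - (1/16)s^2 - (9/16)s + 9/16
L_2(s) = (s + 3)(s + 1)(s - 3) / [-16] = -(1/16)s^3 - (1/16)s^2 + (9/16)s + 9/16
L_3(s) = (s + 3)(s + 1)(s - 1) / [48] = (1/48)s^3 + (1/16)s^2 - (1/48)s - 1/16
P(s) = 3·L_0 + (-1)·L_1 + (-9)·L_2 + (-3)·L_3
  3·L_0(s) = -(1/16)s^3 + (3/16)s^2 + (1/16)s - 3/16
  (-1)·L_1(s) = -(1/16)s^3 + (1/16)s^2 + (9/16)s - 9/16
  (-9)·L_2(s) = (9/16)s^3 + (9/16)s^2 - (81/16)s - 81/16
  (-3)·L_3(s) = -(1/16)s^3 - (3/16)s^2 + (1/16)s + 3/16
Adding term by term: (3/8)s^3 + (5/8)s^2 - (35/8)s - 45/8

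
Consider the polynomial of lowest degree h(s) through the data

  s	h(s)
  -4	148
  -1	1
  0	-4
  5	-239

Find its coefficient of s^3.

-2

L_0(s) = (s + 1)s(s - 5) / [-108] = -(1/108)s^3 + (1/27)s^2 + (5/108)s
L_1(s) = (s + 4)s(s - 5) / [18] = (1/18)s^3 - (1/18)s^2 - (10/9)s
L_2(s) = (s + 4)(s + 1)(s - 5) / [-20] = -(1/20)s^3 + (21/20)s + 1
L_3(s) = (s + 4)(s + 1)s / [270] = (1/270)s^3 + (1/54)s^2 + (2/135)s
h(s) = 148·L_0 + 1·L_1 + (-4)·L_2 + (-239)·L_3
Only the coefficient of s^3 is needed; take it from each L_i and combine:
148·(-1/108) + 1·(1/18) + (-4)·(-1/20) + (-239)·(1/270) = -2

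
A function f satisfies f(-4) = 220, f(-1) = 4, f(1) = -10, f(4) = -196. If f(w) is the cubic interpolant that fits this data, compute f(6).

-640

Using Newton's divided-difference form:
f[-4,-1] = (4 - 220) / (-1 - (-4)) = -72
f[-1,1] = (-10 - 4) / (1 - (-1)) = -7
f[1,4] = (-196 - (-10)) / (4 - 1) = -62
f[-4,-1,1] = (-7 - (-72)) / (1 - (-4)) = 13
f[-1,1,4] = (-62 - (-7)) / (4 - (-1)) = -11
f[-4,-1,1,4] = (-11 - 13) / (4 - (-4)) = -3
f(6) = 220 + (-72)·(10) + 13·(10)·(7) + (-3)·(10)·(7)·(5) = -640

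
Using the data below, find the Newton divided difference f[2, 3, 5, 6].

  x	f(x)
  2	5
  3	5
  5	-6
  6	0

17/12

f[2,3] = (5 - 5) / (3 - 2) = 0
f[3,5] = (-6 - 5) / (5 - 3) = -11/2
f[5,6] = (0 - (-6)) / (6 - 5) = 6
f[2,3,5] = (-11/2 - 0) / (5 - 2) = -11/6
f[3,5,6] = (6 - (-11/2)) / (6 - 3) = 23/6
f[2,3,5,6] = (23/6 - (-11/6)) / (6 - 2) = 17/12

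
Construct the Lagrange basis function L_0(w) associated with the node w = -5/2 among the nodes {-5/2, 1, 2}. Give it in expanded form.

L_0(w) = (4/63)w^2 - (4/21)w + 8/63

L_0(w) = (w - 1)(w - 2) / [(-7/2)·(-9/2)]
       = (w^2 - 3w + 2) / (63/4)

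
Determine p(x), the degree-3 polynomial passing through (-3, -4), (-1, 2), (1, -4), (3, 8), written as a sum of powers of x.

Newton's divided differences:
p[-3,-1] = (2 - (-4)) / (-1 - (-3)) = 3
p[-1,1] = (-4 - 2) / (1 - (-1)) = -3
p[1,3] = (8 - (-4)) / (3 - 1) = 6
p[-3,-1,1] = (-3 - 3) / (1 - (-3)) = -3/2
p[-1,1,3] = (6 - (-3)) / (3 - (-1)) = 9/4
p[-3,-1,1,3] = (9/4 - (-3/2)) / (3 - (-3)) = 5/8
p(x) = -4 + 3·(x + 3) + (-3/2)·(x + 3)(x + 1) + (5/8)·(x + 3)(x + 1)(x - 1)
Expanding: p(x) = (5/8)x^3 + (3/8)x^2 - (29/8)x - 11/8

p(x) = (5/8)x^3 + (3/8)x^2 - (29/8)x - 11/8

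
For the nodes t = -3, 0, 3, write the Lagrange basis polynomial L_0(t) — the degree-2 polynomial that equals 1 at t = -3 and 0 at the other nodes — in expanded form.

L_0(t) = t(t - 3) / [(-3)·(-6)]
       = (t^2 - 3t) / (18)

L_0(t) = (1/18)t^2 - (1/6)t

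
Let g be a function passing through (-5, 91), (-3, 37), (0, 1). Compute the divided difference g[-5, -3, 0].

g[-5,-3] = (37 - 91) / (-3 - (-5)) = -27
g[-3,0] = (1 - 37) / (0 - (-3)) = -12
g[-5,-3,0] = (-12 - (-27)) / (0 - (-5)) = 3

3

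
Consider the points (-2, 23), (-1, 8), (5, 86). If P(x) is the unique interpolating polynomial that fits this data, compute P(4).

53

L_0(4) = (5)·(-1)/[(-1)·(-7)] = -5/7
L_1(4) = (6)·(-1)/[(1)·(-6)] = 1
L_2(4) = (6)·(5)/[(7)·(6)] = 5/7
Sum: 23·(-5/7) + 8·(1) + 86·(5/7) = 53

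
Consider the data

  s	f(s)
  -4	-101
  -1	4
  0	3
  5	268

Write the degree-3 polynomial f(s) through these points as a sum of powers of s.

f(s) = 2s^3 + s^2 - 2s + 3

Build the Lagrange basis polynomials:
L_0(s) = (s + 1)s(s - 5) / [-108] = -(1/108)s^3 + (1/27)s^2 + (5/108)s
L_1(s) = (s + 4)s(s - 5) / [18] = (1/18)s^3 - (1/18)s^2 - (10/9)s
L_2(s) = (s + 4)(s + 1)(s - 5) / [-20] = -(1/20)s^3 + (21/20)s + 1
L_3(s) = (s + 4)(s + 1)s / [270] = (1/270)s^3 + (1/54)s^2 + (2/135)s
f(s) = (-101)·L_0 + 4·L_1 + 3·L_2 + 268·L_3
  (-101)·L_0(s) = (101/108)s^3 - (101/27)s^2 - (505/108)s
  4·L_1(s) = (2/9)s^3 - (2/9)s^2 - (40/9)s
  3·L_2(s) = -(3/20)s^3 + (63/20)s + 3
  268·L_3(s) = (134/135)s^3 + (134/27)s^2 + (536/135)s
Adding term by term: 2s^3 + s^2 - 2s + 3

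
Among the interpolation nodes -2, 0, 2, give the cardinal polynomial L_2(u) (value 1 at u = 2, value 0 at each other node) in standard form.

L_2(u) = (u + 2)u / [(4)·(2)]
       = (u^2 + 2u) / (8)

L_2(u) = (1/8)u^2 + (1/4)u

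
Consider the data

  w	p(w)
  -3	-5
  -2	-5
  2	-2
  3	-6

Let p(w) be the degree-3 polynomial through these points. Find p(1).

Evaluate each Lagrange basis at w = 1:
L_0(1) = (3)·(-1)·(-2)/[(-1)·(-5)·(-6)] = -1/5
L_1(1) = (4)·(-1)·(-2)/[(1)·(-4)·(-5)] = 2/5
L_2(1) = (4)·(3)·(-2)/[(5)·(4)·(-1)] = 6/5
L_3(1) = (4)·(3)·(-1)/[(6)·(5)·(1)] = -2/5
Sum: (-5)·(-1/5) + (-5)·(2/5) + (-2)·(6/5) + (-6)·(-2/5) = -1

-1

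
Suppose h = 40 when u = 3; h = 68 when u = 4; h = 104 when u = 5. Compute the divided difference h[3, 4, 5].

h[3,4] = (68 - 40) / (4 - 3) = 28
h[4,5] = (104 - 68) / (5 - 4) = 36
h[3,4,5] = (36 - 28) / (5 - 3) = 4

4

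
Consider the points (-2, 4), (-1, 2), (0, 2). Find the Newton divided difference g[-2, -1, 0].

1

g[-2,-1] = (2 - 4) / (-1 - (-2)) = -2
g[-1,0] = (2 - 2) / (0 - (-1)) = 0
g[-2,-1,0] = (0 - (-2)) / (0 - (-2)) = 1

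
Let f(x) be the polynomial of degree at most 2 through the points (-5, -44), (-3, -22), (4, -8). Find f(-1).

Using Newton's divided-difference form:
f[-5,-3] = (-22 - (-44)) / (-3 - (-5)) = 11
f[-3,4] = (-8 - (-22)) / (4 - (-3)) = 2
f[-5,-3,4] = (2 - 11) / (4 - (-5)) = -1
f(-1) = -44 + 11·(4) + (-1)·(4)·(2) = -8

-8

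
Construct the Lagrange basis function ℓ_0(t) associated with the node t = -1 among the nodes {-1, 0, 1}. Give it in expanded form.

ℓ_0(t) = t(t - 1) / [(-1)·(-2)]
       = (t^2 - t) / (2)

ℓ_0(t) = (1/2)t^2 - (1/2)t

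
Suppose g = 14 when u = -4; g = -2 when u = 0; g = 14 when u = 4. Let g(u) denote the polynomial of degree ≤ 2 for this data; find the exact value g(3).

7

Using Newton's divided-difference form:
g[-4,0] = (-2 - 14) / (0 - (-4)) = -4
g[0,4] = (14 - (-2)) / (4 - 0) = 4
g[-4,0,4] = (4 - (-4)) / (4 - (-4)) = 1
g(3) = 14 + (-4)·(7) + 1·(7)·(3) = 7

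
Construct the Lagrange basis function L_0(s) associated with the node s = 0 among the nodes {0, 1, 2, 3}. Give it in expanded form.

L_0(s) = -(1/6)s^3 + s^2 - (11/6)s + 1

L_0(s) = (s - 1)(s - 2)(s - 3) / [(-1)·(-2)·(-3)]
       = (s^3 - 6s^2 + 11s - 6) / (-6)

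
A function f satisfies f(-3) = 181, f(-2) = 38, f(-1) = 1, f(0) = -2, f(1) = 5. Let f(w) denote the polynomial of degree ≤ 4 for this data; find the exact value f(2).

46

L_0(2) = (4)·(3)·(2)·(1)/[(-1)·(-2)·(-3)·(-4)] = 1
L_1(2) = (5)·(3)·(2)·(1)/[(1)·(-1)·(-2)·(-3)] = -5
L_2(2) = (5)·(4)·(2)·(1)/[(2)·(1)·(-1)·(-2)] = 10
L_3(2) = (5)·(4)·(3)·(1)/[(3)·(2)·(1)·(-1)] = -10
L_4(2) = (5)·(4)·(3)·(2)/[(4)·(3)·(2)·(1)] = 5
Sum: 181·(1) + 38·(-5) + 1·(10) + (-2)·(-10) + 5·(5) = 46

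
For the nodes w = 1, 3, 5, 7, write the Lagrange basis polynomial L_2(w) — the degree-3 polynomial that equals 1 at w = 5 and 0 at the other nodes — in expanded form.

L_2(w) = (w - 1)(w - 3)(w - 7) / [(4)·(2)·(-2)]
       = (w^3 - 11w^2 + 31w - 21) / (-16)

L_2(w) = -(1/16)w^3 + (11/16)w^2 - (31/16)w + 21/16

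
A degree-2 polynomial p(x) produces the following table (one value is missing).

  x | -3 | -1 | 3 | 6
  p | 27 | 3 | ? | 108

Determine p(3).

The 3 known values determine p uniquely (degree ≤ 2).
L_0(3) = (4)·(-3)/[(-2)·(-9)] = -2/3
L_1(3) = (6)·(-3)/[(2)·(-7)] = 9/7
L_2(3) = (6)·(4)/[(9)·(7)] = 8/21
Sum: 27·(-2/3) + 3·(9/7) + 108·(8/21) = 27

27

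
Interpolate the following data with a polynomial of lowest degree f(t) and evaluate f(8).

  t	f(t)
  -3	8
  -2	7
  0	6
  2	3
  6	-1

L_0(8) = (10)·(8)·(6)·(2)/[(-1)·(-3)·(-5)·(-9)] = 64/9
L_1(8) = (11)·(8)·(6)·(2)/[(1)·(-2)·(-4)·(-8)] = -33/2
L_2(8) = (11)·(10)·(6)·(2)/[(3)·(2)·(-2)·(-6)] = 55/3
L_3(8) = (11)·(10)·(8)·(2)/[(5)·(4)·(2)·(-4)] = -11
L_4(8) = (11)·(10)·(8)·(6)/[(9)·(8)·(6)·(4)] = 55/18
Sum: 8·(64/9) + 7·(-33/2) + 6·(55/3) + 3·(-11) + (-1)·(55/18) = 46/3

46/3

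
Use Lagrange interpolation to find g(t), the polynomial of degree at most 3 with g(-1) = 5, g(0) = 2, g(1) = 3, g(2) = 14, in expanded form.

g(t) = t^3 + 2t^2 - 2t + 2

L_0(t) = t(t - 1)(t - 2) / [-6] = -(1/6)t^3 + (1/2)t^2 - (1/3)t
L_1(t) = (t + 1)(t - 1)(t - 2) / [2] = (1/2)t^3 - t^2 - (1/2)t + 1
L_2(t) = (t + 1)t(t - 2) / [-2] = -(1/2)t^3 + (1/2)t^2 + t
L_3(t) = (t + 1)t(t - 1) / [6] = (1/6)t^3 - (1/6)t
g(t) = 5·L_0 + 2·L_1 + 3·L_2 + 14·L_3
  5·L_0(t) = -(5/6)t^3 + (5/2)t^2 - (5/3)t
  2·L_1(t) = t^3 - 2t^2 - t + 2
  3·L_2(t) = -(3/2)t^3 + (3/2)t^2 + 3t
  14·L_3(t) = (7/3)t^3 - (7/3)t
Adding term by term: t^3 + 2t^2 - 2t + 2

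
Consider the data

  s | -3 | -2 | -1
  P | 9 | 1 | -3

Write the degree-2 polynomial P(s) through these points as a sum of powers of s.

P(s) = 2s^2 + 2s - 3

L_0(s) = (s + 2)(s + 1) / [2] = (1/2)s^2 + (3/2)s + 1
L_1(s) = (s + 3)(s + 1) / [-1] = -s^2 - 4s - 3
L_2(s) = (s + 3)(s + 2) / [2] = (1/2)s^2 + (5/2)s + 3
P(s) = 9·L_0 + 1·L_1 + (-3)·L_2
  9·L_0(s) = (9/2)s^2 + (27/2)s + 9
  1·L_1(s) = -s^2 - 4s - 3
  (-3)·L_2(s) = -(3/2)s^2 - (15/2)s - 9
Adding term by term: 2s^2 + 2s - 3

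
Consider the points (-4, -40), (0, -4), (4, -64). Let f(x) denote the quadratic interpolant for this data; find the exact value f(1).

-10

Using Newton's divided-difference form:
f[-4,0] = (-4 - (-40)) / (0 - (-4)) = 9
f[0,4] = (-64 - (-4)) / (4 - 0) = -15
f[-4,0,4] = (-15 - 9) / (4 - (-4)) = -3
f(1) = -40 + 9·(5) + (-3)·(5)·(1) = -10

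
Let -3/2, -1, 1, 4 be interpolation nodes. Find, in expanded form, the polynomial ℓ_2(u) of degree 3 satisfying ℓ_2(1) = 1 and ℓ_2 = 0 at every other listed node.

ℓ_2(u) = -(1/15)u^3 + (1/10)u^2 + (17/30)u + 2/5

ℓ_2(u) = (u + 3/2)(u + 1)(u - 4) / [(5/2)·(2)·(-3)]
       = (u^3 - (3/2)u^2 - (17/2)u - 6) / (-15)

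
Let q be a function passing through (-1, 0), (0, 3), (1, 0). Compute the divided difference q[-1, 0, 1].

q[-1,0] = (3 - 0) / (0 - (-1)) = 3
q[0,1] = (0 - 3) / (1 - 0) = -3
q[-1,0,1] = (-3 - 3) / (1 - (-1)) = -3

-3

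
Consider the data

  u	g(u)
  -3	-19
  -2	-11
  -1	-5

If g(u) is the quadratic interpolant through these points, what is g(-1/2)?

-11/4

Evaluate each Lagrange basis at u = -1/2:
L_0(-1/2) = (3/2)·(1/2)/[(-1)·(-2)] = 3/8
L_1(-1/2) = (5/2)·(1/2)/[(1)·(-1)] = -5/4
L_2(-1/2) = (5/2)·(3/2)/[(2)·(1)] = 15/8
Sum: (-19)·(3/8) + (-11)·(-5/4) + (-5)·(15/8) = -11/4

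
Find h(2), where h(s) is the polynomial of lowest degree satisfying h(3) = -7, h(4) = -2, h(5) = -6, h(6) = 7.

Using Newton's divided-difference form:
h[3,4] = (-2 - (-7)) / (4 - 3) = 5
h[4,5] = (-6 - (-2)) / (5 - 4) = -4
h[5,6] = (7 - (-6)) / (6 - 5) = 13
h[3,4,5] = (-4 - 5) / (5 - 3) = -9/2
h[4,5,6] = (13 - (-4)) / (6 - 4) = 17/2
h[3,4,5,6] = (17/2 - (-9/2)) / (6 - 3) = 13/3
h(2) = -7 + 5·(-1) + (-9/2)·(-1)·(-2) + (13/3)·(-1)·(-2)·(-3) = -47

-47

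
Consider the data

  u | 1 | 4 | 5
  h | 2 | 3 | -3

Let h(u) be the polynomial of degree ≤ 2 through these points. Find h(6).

-73/6

L_0(6) = (2)·(1)/[(-3)·(-4)] = 1/6
L_1(6) = (5)·(1)/[(3)·(-1)] = -5/3
L_2(6) = (5)·(2)/[(4)·(1)] = 5/2
Sum: 2·(1/6) + 3·(-5/3) + (-3)·(5/2) = -73/6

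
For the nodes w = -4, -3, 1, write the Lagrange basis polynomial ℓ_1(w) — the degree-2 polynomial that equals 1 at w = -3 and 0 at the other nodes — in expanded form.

ℓ_1(w) = -(1/4)w^2 - (3/4)w + 1

ℓ_1(w) = (w + 4)(w - 1) / [(1)·(-4)]
       = (w^2 + 3w - 4) / (-4)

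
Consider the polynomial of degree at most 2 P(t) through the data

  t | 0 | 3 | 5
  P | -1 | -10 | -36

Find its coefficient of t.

Build the Lagrange basis polynomials:
L_0(t) = (t - 3)(t - 5) / [15] = (1/15)t^2 - (8/15)t + 1
L_1(t) = t(t - 5) / [-6] = -(1/6)t^2 + (5/6)t
L_2(t) = t(t - 3) / [10] = (1/10)t^2 - (3/10)t
P(t) = (-1)·L_0 + (-10)·L_1 + (-36)·L_2
Only the coefficient of t is needed; take it from each L_i and combine:
(-1)·(-8/15) + (-10)·(5/6) + (-36)·(-3/10) = 3

3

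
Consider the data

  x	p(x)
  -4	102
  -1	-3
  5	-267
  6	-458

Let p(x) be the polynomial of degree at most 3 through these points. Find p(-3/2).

Evaluate each Lagrange basis at x = -3/2:
L_0(-3/2) = (-1/2)·(-13/2)·(-15/2)/[(-3)·(-9)·(-10)] = 13/144
L_1(-3/2) = (5/2)·(-13/2)·(-15/2)/[(3)·(-6)·(-7)] = 325/336
L_2(-3/2) = (5/2)·(-1/2)·(-15/2)/[(9)·(6)·(-1)] = -25/144
L_3(-3/2) = (5/2)·(-1/2)·(-13/2)/[(10)·(7)·(1)] = 13/112
Sum: 102·(13/144) + (-3)·(325/336) + (-267)·(-25/144) + (-458)·(13/112) = -1/2

-1/2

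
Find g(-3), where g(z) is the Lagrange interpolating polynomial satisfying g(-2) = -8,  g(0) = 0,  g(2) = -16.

-21

Evaluate each Lagrange basis at z = -3:
L_0(-3) = (-3)·(-5)/[(-2)·(-4)] = 15/8
L_1(-3) = (-1)·(-5)/[(2)·(-2)] = -5/4
L_2(-3) = (-1)·(-3)/[(4)·(2)] = 3/8
Sum: (-8)·(15/8) + 0 + (-16)·(3/8) = -21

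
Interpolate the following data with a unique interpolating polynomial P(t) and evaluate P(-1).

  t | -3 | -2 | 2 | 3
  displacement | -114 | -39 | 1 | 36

-8

Evaluate each Lagrange basis at t = -1:
L_0(-1) = (1)·(-3)·(-4)/[(-1)·(-5)·(-6)] = -2/5
L_1(-1) = (2)·(-3)·(-4)/[(1)·(-4)·(-5)] = 6/5
L_2(-1) = (2)·(1)·(-4)/[(5)·(4)·(-1)] = 2/5
L_3(-1) = (2)·(1)·(-3)/[(6)·(5)·(1)] = -1/5
Sum: (-114)·(-2/5) + (-39)·(6/5) + 1·(2/5) + 36·(-1/5) = -8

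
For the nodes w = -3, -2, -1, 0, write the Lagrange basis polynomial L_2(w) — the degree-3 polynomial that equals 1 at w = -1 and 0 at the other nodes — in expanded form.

L_2(w) = (w + 3)(w + 2)w / [(2)·(1)·(-1)]
       = (w^3 + 5w^2 + 6w) / (-2)

L_2(w) = -(1/2)w^3 - (5/2)w^2 - 3w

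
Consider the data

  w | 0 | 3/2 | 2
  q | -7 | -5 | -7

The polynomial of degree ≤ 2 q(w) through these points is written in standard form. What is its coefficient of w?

Build the Lagrange basis polynomials:
L_0(w) = (w - 3/2)(w - 2) / [3] = (1/3)w^2 - (7/6)w + 1
L_1(w) = w(w - 2) / [-3/4] = -(4/3)w^2 + (8/3)w
L_2(w) = w(w - 3/2) / [1] = w^2 - (3/2)w
q(w) = (-7)·L_0 + (-5)·L_1 + (-7)·L_2
Only the coefficient of w is needed; take it from each L_i and combine:
(-7)·(-7/6) + (-5)·(8/3) + (-7)·(-3/2) = 16/3

16/3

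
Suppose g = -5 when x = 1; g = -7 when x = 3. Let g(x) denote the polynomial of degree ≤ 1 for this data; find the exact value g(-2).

-2

L_0(-2) = (-5)/[(-2)] = 5/2
L_1(-2) = (-3)/[(2)] = -3/2
Sum: (-5)·(5/2) + (-7)·(-3/2) = -2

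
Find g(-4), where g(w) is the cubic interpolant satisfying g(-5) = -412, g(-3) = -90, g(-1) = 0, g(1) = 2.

Evaluate each Lagrange basis at w = -4:
L_0(-4) = (-1)·(-3)·(-5)/[(-2)·(-4)·(-6)] = 5/16
L_1(-4) = (1)·(-3)·(-5)/[(2)·(-2)·(-4)] = 15/16
L_2(-4) = (1)·(-1)·(-5)/[(4)·(2)·(-2)] = -5/16
L_3(-4) = (1)·(-1)·(-3)/[(6)·(4)·(2)] = 1/16
Sum: (-412)·(5/16) + (-90)·(15/16) + 0 + 2·(1/16) = -213

-213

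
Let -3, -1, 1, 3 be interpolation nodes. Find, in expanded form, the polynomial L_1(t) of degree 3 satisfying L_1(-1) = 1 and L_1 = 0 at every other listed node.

L_1(t) = (t + 3)(t - 1)(t - 3) / [(2)·(-2)·(-4)]
       = (t^3 - t^2 - 9t + 9) / (16)

L_1(t) = (1/16)t^3 - (1/16)t^2 - (9/16)t + 9/16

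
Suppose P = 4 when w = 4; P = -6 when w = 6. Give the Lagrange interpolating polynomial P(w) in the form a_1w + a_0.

Build the Lagrange basis polynomials:
L_0(w) = (w - 6) / [-2] = -(1/2)w + 3
L_1(w) = (w - 4) / [2] = (1/2)w - 2
P(w) = 4·L_0 + (-6)·L_1
  4·L_0(w) = -2w + 12
  (-6)·L_1(w) = -3w + 12
Adding term by term: -5w + 24

P(w) = -5w + 24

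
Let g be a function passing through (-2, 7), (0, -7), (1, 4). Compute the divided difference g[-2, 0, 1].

g[-2,0] = (-7 - 7) / (0 - (-2)) = -7
g[0,1] = (4 - (-7)) / (1 - 0) = 11
g[-2,0,1] = (11 - (-7)) / (1 - (-2)) = 6

6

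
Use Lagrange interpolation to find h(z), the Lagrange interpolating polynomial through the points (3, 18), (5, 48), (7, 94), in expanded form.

Build the Lagrange basis polynomials:
L_0(z) = (z - 5)(z - 7) / [8] = (1/8)z^2 - (3/2)z + 35/8
L_1(z) = (z - 3)(z - 7) / [-4] = -(1/4)z^2 + (5/2)z - 21/4
L_2(z) = (z - 3)(z - 5) / [8] = (1/8)z^2 - z + 15/8
h(z) = 18·L_0 + 48·L_1 + 94·L_2
  18·L_0(z) = (9/4)z^2 - 27z + 315/4
  48·L_1(z) = -12z^2 + 120z - 252
  94·L_2(z) = (47/4)z^2 - 94z + 705/4
Adding term by term: 2z^2 - z + 3

h(z) = 2z^2 - z + 3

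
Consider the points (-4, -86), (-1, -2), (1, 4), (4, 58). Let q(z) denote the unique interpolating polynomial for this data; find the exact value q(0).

Evaluate each Lagrange basis at z = 0:
L_0(0) = (1)·(-1)·(-4)/[(-3)·(-5)·(-8)] = -1/30
L_1(0) = (4)·(-1)·(-4)/[(3)·(-2)·(-5)] = 8/15
L_2(0) = (4)·(1)·(-4)/[(5)·(2)·(-3)] = 8/15
L_3(0) = (4)·(1)·(-1)/[(8)·(5)·(3)] = -1/30
Sum: (-86)·(-1/30) + (-2)·(8/15) + 4·(8/15) + 58·(-1/30) = 2

2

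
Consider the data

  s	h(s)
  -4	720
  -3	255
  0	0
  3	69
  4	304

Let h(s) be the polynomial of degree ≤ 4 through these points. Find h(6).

Evaluate each Lagrange basis at s = 6:
L_0(6) = (9)·(6)·(3)·(2)/[(-1)·(-4)·(-7)·(-8)] = 81/56
L_1(6) = (10)·(6)·(3)·(2)/[(1)·(-3)·(-6)·(-7)] = -20/7
L_2(6) = (10)·(9)·(3)·(2)/[(4)·(3)·(-3)·(-4)] = 15/4
L_3(6) = (10)·(9)·(6)·(2)/[(7)·(6)·(3)·(-1)] = -60/7
L_4(6) = (10)·(9)·(6)·(3)/[(8)·(7)·(4)·(1)] = 405/56
Sum: 720·(81/56) + 255·(-20/7) + 0 + 69·(-60/7) + 304·(405/56) = 1920

1920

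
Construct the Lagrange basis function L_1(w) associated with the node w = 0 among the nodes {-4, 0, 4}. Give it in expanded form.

L_1(w) = -(1/16)w^2 + 1

L_1(w) = (w + 4)(w - 4) / [(4)·(-4)]
       = (w^2 - 16) / (-16)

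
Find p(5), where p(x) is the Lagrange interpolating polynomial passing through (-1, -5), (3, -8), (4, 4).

211/10

Evaluate each Lagrange basis at x = 5:
L_0(5) = (2)·(1)/[(-4)·(-5)] = 1/10
L_1(5) = (6)·(1)/[(4)·(-1)] = -3/2
L_2(5) = (6)·(2)/[(5)·(1)] = 12/5
Sum: (-5)·(1/10) + (-8)·(-3/2) + 4·(12/5) = 211/10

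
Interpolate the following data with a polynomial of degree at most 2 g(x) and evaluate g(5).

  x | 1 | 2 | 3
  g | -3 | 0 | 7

L_0(5) = (3)·(2)/[(-1)·(-2)] = 3
L_1(5) = (4)·(2)/[(1)·(-1)] = -8
L_2(5) = (4)·(3)/[(2)·(1)] = 6
Sum: (-3)·(3) + 0 + 7·(6) = 33

33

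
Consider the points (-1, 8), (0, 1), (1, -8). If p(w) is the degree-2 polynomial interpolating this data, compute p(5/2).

Using Newton's divided-difference form:
p[-1,0] = (1 - 8) / (0 - (-1)) = -7
p[0,1] = (-8 - 1) / (1 - 0) = -9
p[-1,0,1] = (-9 - (-7)) / (1 - (-1)) = -1
p(5/2) = 8 + (-7)·(7/2) + (-1)·(7/2)·(5/2) = -101/4

-101/4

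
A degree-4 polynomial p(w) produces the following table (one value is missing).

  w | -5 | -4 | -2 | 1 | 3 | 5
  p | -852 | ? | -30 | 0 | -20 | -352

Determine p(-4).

-370

The 5 known values determine p uniquely (degree ≤ 4).
Evaluate each Lagrange basis at w = -4:
L_0(-4) = (-2)·(-5)·(-7)·(-9)/[(-3)·(-6)·(-8)·(-10)] = 7/16
L_1(-4) = (1)·(-5)·(-7)·(-9)/[(3)·(-3)·(-5)·(-7)] = 1
L_2(-4) = (1)·(-2)·(-7)·(-9)/[(6)·(3)·(-2)·(-4)] = -7/8
L_3(-4) = (1)·(-2)·(-5)·(-9)/[(8)·(5)·(2)·(-2)] = 9/16
L_4(-4) = (1)·(-2)·(-5)·(-7)/[(10)·(7)·(4)·(2)] = -1/8
Sum: (-852)·(7/16) + (-30)·(1) + 0 + (-20)·(9/16) + (-352)·(-1/8) = -370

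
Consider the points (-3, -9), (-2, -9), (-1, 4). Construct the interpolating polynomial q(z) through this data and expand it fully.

Build the Lagrange basis polynomials:
L_0(z) = (z + 2)(z + 1) / [2] = (1/2)z^2 + (3/2)z + 1
L_1(z) = (z + 3)(z + 1) / [-1] = -z^2 - 4z - 3
L_2(z) = (z + 3)(z + 2) / [2] = (1/2)z^2 + (5/2)z + 3
q(z) = (-9)·L_0 + (-9)·L_1 + 4·L_2
  (-9)·L_0(z) = -(9/2)z^2 - (27/2)z - 9
  (-9)·L_1(z) = 9z^2 + 36z + 27
  4·L_2(z) = 2z^2 + 10z + 12
Adding term by term: (13/2)z^2 + (65/2)z + 30

q(z) = (13/2)z^2 + (65/2)z + 30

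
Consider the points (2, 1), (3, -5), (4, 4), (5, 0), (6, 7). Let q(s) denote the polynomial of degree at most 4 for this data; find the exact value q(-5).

13735

Using Newton's divided-difference form:
q[2,3] = (-5 - 1) / (3 - 2) = -6
q[3,4] = (4 - (-5)) / (4 - 3) = 9
q[4,5] = (0 - 4) / (5 - 4) = -4
q[5,6] = (7 - 0) / (6 - 5) = 7
q[2,3,4] = (9 - (-6)) / (4 - 2) = 15/2
q[3,4,5] = (-4 - 9) / (5 - 3) = -13/2
q[4,5,6] = (7 - (-4)) / (6 - 4) = 11/2
q[2,3,4,5] = (-13/2 - 15/2) / (5 - 2) = -14/3
q[3,4,5,6] = (11/2 - (-13/2)) / (6 - 3) = 4
q[2,3,4,5,6] = (4 - (-14/3)) / (6 - 2) = 13/6
q(-5) = 1 + (-6)·(-7) + (15/2)·(-7)·(-8) + (-14/3)·(-7)·(-8)·(-9) + (13/6)·(-7)·(-8)·(-9)·(-10) = 13735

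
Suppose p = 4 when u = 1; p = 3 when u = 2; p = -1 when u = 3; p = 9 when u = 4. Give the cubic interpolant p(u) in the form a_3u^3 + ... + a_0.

p(u) = (17/6)u^3 - (37/2)u^2 + (104/3)u - 15

Build the Lagrange basis polynomials:
L_0(u) = (u - 2)(u - 3)(u - 4) / [-6] = -(1/6)u^3 + (3/2)u^2 - (13/3)u + 4
L_1(u) = (u - 1)(u - 3)(u - 4) / [2] = (1/2)u^3 - 4u^2 + (19/2)u - 6
L_2(u) = (u - 1)(u - 2)(u - 4) / [-2] = -(1/2)u^3 + (7/2)u^2 - 7u + 4
L_3(u) = (u - 1)(u - 2)(u - 3) / [6] = (1/6)u^3 - u^2 + (11/6)u - 1
p(u) = 4·L_0 + 3·L_1 + (-1)·L_2 + 9·L_3
  4·L_0(u) = -(2/3)u^3 + 6u^2 - (52/3)u + 16
  3·L_1(u) = (3/2)u^3 - 12u^2 + (57/2)u - 18
  (-1)·L_2(u) = (1/2)u^3 - (7/2)u^2 + 7u - 4
  9·L_3(u) = (3/2)u^3 - 9u^2 + (33/2)u - 9
Adding term by term: (17/6)u^3 - (37/2)u^2 + (104/3)u - 15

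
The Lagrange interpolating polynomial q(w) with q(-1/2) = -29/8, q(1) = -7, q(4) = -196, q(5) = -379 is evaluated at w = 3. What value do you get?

-85

Evaluate each Lagrange basis at w = 3:
L_0(3) = (2)·(-1)·(-2)/[(-3/2)·(-9/2)·(-11/2)] = -32/297
L_1(3) = (7/2)·(-1)·(-2)/[(3/2)·(-3)·(-4)] = 7/18
L_2(3) = (7/2)·(2)·(-2)/[(9/2)·(3)·(-1)] = 28/27
L_3(3) = (7/2)·(2)·(-1)/[(11/2)·(4)·(1)] = -7/22
Sum: (-29/8)·(-32/297) + (-7)·(7/18) + (-196)·(28/27) + (-379)·(-7/22) = -85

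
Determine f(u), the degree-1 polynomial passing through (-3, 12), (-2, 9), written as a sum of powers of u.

f(u) = -3u + 3

Build the Lagrange basis polynomials:
L_0(u) = (u + 2) / [-1] = -u - 2
L_1(u) = (u + 3) / [1] = u + 3
f(u) = 12·L_0 + 9·L_1
  12·L_0(u) = -12u - 24
  9·L_1(u) = 9u + 27
Adding term by term: -3u + 3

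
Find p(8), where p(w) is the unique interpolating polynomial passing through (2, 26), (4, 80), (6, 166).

L_0(8) = (4)·(2)/[(-2)·(-4)] = 1
L_1(8) = (6)·(2)/[(2)·(-2)] = -3
L_2(8) = (6)·(4)/[(4)·(2)] = 3
Sum: 26·(1) + 80·(-3) + 166·(3) = 284

284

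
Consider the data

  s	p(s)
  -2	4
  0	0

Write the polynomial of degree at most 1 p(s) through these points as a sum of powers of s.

Build the Lagrange basis polynomials:
L_0(s) = s / [-2] = -(1/2)s
L_1(s) = (s + 2) / [2] = (1/2)s + 1
p(s) = 4·L_0 + 0·L_1
  4·L_0(s) = -2s
  0·L_1(s) = 0
Adding term by term: -2s

p(s) = -2s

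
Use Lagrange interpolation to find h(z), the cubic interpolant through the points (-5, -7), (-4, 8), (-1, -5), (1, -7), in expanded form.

h(z) = (11/12)z^3 + (13/3)z^2 - (23/12)z - 31/3

Build the Lagrange basis polynomials:
L_0(z) = (z + 4)(z + 1)(z - 1) / [-24] = -(1/24)z^3 - (1/6)z^2 + (1/24)z + 1/6
L_1(z) = (z + 5)(z + 1)(z - 1) / [15] = (1/15)z^3 + (1/3)z^2 - (1/15)z - 1/3
L_2(z) = (z + 5)(z + 4)(z - 1) / [-24] = -(1/24)z^3 - (1/3)z^2 - (11/24)z + 5/6
L_3(z) = (z + 5)(z + 4)(z + 1) / [60] = (1/60)z^3 + (1/6)z^2 + (29/60)z + 1/3
h(z) = (-7)·L_0 + 8·L_1 + (-5)·L_2 + (-7)·L_3
  (-7)·L_0(z) = (7/24)z^3 + (7/6)z^2 - (7/24)z - 7/6
  8·L_1(z) = (8/15)z^3 + (8/3)z^2 - (8/15)z - 8/3
  (-5)·L_2(z) = (5/24)z^3 + (5/3)z^2 + (55/24)z - 25/6
  (-7)·L_3(z) = -(7/60)z^3 - (7/6)z^2 - (203/60)z - 7/3
Adding term by term: (11/12)z^3 + (13/3)z^2 - (23/12)z - 31/3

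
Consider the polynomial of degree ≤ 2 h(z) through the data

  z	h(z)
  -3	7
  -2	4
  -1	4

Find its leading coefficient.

3/2

Build the Lagrange basis polynomials:
L_0(z) = (z + 2)(z + 1) / [2] = (1/2)z^2 + (3/2)z + 1
L_1(z) = (z + 3)(z + 1) / [-1] = -z^2 - 4z - 3
L_2(z) = (z + 3)(z + 2) / [2] = (1/2)z^2 + (5/2)z + 3
h(z) = 7·L_0 + 4·L_1 + 4·L_2
Only the coefficient of z^2 is needed; take it from each L_i and combine:
7·(1/2) + 4·(-1) + 4·(1/2) = 3/2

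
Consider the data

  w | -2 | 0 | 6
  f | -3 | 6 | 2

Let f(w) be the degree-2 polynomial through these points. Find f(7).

Evaluate each Lagrange basis at w = 7:
L_0(7) = (7)·(1)/[(-2)·(-8)] = 7/16
L_1(7) = (9)·(1)/[(2)·(-6)] = -3/4
L_2(7) = (9)·(7)/[(8)·(6)] = 21/16
Sum: (-3)·(7/16) + 6·(-3/4) + 2·(21/16) = -51/16

-51/16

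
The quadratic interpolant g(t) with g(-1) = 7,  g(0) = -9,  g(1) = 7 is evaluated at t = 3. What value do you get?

Evaluate each Lagrange basis at t = 3:
L_0(3) = (3)·(2)/[(-1)·(-2)] = 3
L_1(3) = (4)·(2)/[(1)·(-1)] = -8
L_2(3) = (4)·(3)/[(2)·(1)] = 6
Sum: 7·(3) + (-9)·(-8) + 7·(6) = 135

135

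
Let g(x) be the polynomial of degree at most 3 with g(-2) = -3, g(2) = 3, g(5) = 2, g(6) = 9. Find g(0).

L_0(0) = (-2)·(-5)·(-6)/[(-4)·(-7)·(-8)] = 15/56
L_1(0) = (2)·(-5)·(-6)/[(4)·(-3)·(-4)] = 5/4
L_2(0) = (2)·(-2)·(-6)/[(7)·(3)·(-1)] = -8/7
L_3(0) = (2)·(-2)·(-5)/[(8)·(4)·(1)] = 5/8
Sum: (-3)·(15/56) + 3·(5/4) + 2·(-8/7) + 9·(5/8) = 44/7

44/7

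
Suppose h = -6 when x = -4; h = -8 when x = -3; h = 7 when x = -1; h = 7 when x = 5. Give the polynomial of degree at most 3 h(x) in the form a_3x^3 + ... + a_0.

Newton's divided differences:
h[-4,-3] = (-8 - (-6)) / (-3 - (-4)) = -2
h[-3,-1] = (7 - (-8)) / (-1 - (-3)) = 15/2
h[-1,5] = (7 - 7) / (5 - (-1)) = 0
h[-4,-3,-1] = (15/2 - (-2)) / (-1 - (-4)) = 19/6
h[-3,-1,5] = (0 - 15/2) / (5 - (-3)) = -15/16
h[-4,-3,-1,5] = (-15/16 - 19/6) / (5 - (-4)) = -197/432
h(x) = -6 + (-2)·(x + 4) + (19/6)·(x + 4)(x + 3) + (-197/432)·(x + 4)(x + 3)(x + 1)
Expanding: h(x) = -(197/432)x^3 - (13/27)x^2 + (4969/432)x + 667/36

h(x) = -(197/432)x^3 - (13/27)x^2 + (4969/432)x + 667/36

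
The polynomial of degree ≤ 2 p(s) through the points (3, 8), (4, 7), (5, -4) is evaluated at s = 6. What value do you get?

-25

Evaluate each Lagrange basis at s = 6:
L_0(6) = (2)·(1)/[(-1)·(-2)] = 1
L_1(6) = (3)·(1)/[(1)·(-1)] = -3
L_2(6) = (3)·(2)/[(2)·(1)] = 3
Sum: 8·(1) + 7·(-3) + (-4)·(3) = -25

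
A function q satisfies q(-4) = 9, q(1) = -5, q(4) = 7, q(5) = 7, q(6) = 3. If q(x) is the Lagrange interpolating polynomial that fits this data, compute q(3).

629/150

L_0(3) = (2)·(-1)·(-2)·(-3)/[(-5)·(-8)·(-9)·(-10)] = -1/300
L_1(3) = (7)·(-1)·(-2)·(-3)/[(5)·(-3)·(-4)·(-5)] = 7/50
L_2(3) = (7)·(2)·(-2)·(-3)/[(8)·(3)·(-1)·(-2)] = 7/4
L_3(3) = (7)·(2)·(-1)·(-3)/[(9)·(4)·(1)·(-1)] = -7/6
L_4(3) = (7)·(2)·(-1)·(-2)/[(10)·(5)·(2)·(1)] = 7/25
Sum: 9·(-1/300) + (-5)·(7/50) + 7·(7/4) + 7·(-7/6) + 3·(7/25) = 629/150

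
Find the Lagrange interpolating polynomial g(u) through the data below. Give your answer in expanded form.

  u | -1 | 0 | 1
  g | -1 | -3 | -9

g(u) = -2u^2 - 4u - 3

L_0(u) = u(u - 1) / [2] = (1/2)u^2 - (1/2)u
L_1(u) = (u + 1)(u - 1) / [-1] = -u^2 + 1
L_2(u) = (u + 1)u / [2] = (1/2)u^2 + (1/2)u
g(u) = (-1)·L_0 + (-3)·L_1 + (-9)·L_2
  (-1)·L_0(u) = -(1/2)u^2 + (1/2)u
  (-3)·L_1(u) = 3u^2 - 3
  (-9)·L_2(u) = -(9/2)u^2 - (9/2)u
Adding term by term: -2u^2 - 4u - 3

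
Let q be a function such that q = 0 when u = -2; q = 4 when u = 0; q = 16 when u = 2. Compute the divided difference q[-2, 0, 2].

1

q[-2,0] = (4 - 0) / (0 - (-2)) = 2
q[0,2] = (16 - 4) / (2 - 0) = 6
q[-2,0,2] = (6 - 2) / (2 - (-2)) = 1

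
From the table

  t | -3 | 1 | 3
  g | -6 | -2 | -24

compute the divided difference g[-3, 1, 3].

-2

g[-3,1] = (-2 - (-6)) / (1 - (-3)) = 1
g[1,3] = (-24 - (-2)) / (3 - 1) = -11
g[-3,1,3] = (-11 - 1) / (3 - (-3)) = -2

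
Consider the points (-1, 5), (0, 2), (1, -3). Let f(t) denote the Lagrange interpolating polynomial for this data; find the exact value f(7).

-75

Evaluate each Lagrange basis at t = 7:
L_0(7) = (7)·(6)/[(-1)·(-2)] = 21
L_1(7) = (8)·(6)/[(1)·(-1)] = -48
L_2(7) = (8)·(7)/[(2)·(1)] = 28
Sum: 5·(21) + 2·(-48) + (-3)·(28) = -75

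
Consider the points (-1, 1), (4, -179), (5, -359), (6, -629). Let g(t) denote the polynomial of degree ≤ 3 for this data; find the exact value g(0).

Evaluate each Lagrange basis at t = 0:
L_0(0) = (-4)·(-5)·(-6)/[(-5)·(-6)·(-7)] = 4/7
L_1(0) = (1)·(-5)·(-6)/[(5)·(-1)·(-2)] = 3
L_2(0) = (1)·(-4)·(-6)/[(6)·(1)·(-1)] = -4
L_3(0) = (1)·(-4)·(-5)/[(7)·(2)·(1)] = 10/7
Sum: 1·(4/7) + (-179)·(3) + (-359)·(-4) + (-629)·(10/7) = 1

1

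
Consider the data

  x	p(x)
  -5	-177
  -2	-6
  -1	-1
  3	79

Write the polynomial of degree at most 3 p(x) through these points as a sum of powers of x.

p(x) = 2x^3 + 3x^2 - 2

Build the Lagrange basis polynomials:
L_0(x) = (x + 2)(x + 1)(x - 3) / [-96] = -(1/96)x^3 + (7/96)x + 1/16
L_1(x) = (x + 5)(x + 1)(x - 3) / [15] = (1/15)x^3 + (1/5)x^2 - (13/15)x - 1
L_2(x) = (x + 5)(x + 2)(x - 3) / [-16] = -(1/16)x^3 - (1/4)x^2 + (11/16)x + 15/8
L_3(x) = (x + 5)(x + 2)(x + 1) / [160] = (1/160)x^3 + (1/20)x^2 + (17/160)x + 1/16
p(x) = (-177)·L_0 + (-6)·L_1 + (-1)·L_2 + 79·L_3
  (-177)·L_0(x) = (59/32)x^3 - (413/32)x - 177/16
  (-6)·L_1(x) = -(2/5)x^3 - (6/5)x^2 + (26/5)x + 6
  (-1)·L_2(x) = (1/16)x^3 + (1/4)x^2 - (11/16)x - 15/8
  79·L_3(x) = (79/160)x^3 + (79/20)x^2 + (1343/160)x + 79/16
Adding term by term: 2x^3 + 3x^2 - 2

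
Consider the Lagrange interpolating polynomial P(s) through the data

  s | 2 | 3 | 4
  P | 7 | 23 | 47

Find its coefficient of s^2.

4

L_0(s) = (s - 3)(s - 4) / [2] = (1/2)s^2 - (7/2)s + 6
L_1(s) = (s - 2)(s - 4) / [-1] = -s^2 + 6s - 8
L_2(s) = (s - 2)(s - 3) / [2] = (1/2)s^2 - (5/2)s + 3
P(s) = 7·L_0 + 23·L_1 + 47·L_2
Only the coefficient of s^2 is needed; take it from each L_i and combine:
7·(1/2) + 23·(-1) + 47·(1/2) = 4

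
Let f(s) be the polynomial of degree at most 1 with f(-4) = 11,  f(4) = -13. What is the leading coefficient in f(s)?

-3

The leading coefficient equals the top divided difference f[-4,4].
f[-4,4] = (-13 - 11) / (4 - (-4)) = -3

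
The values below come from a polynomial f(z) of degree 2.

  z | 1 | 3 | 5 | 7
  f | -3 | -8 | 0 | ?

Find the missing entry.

21

The 3 known values determine f uniquely (degree ≤ 2).
Evaluate each Lagrange basis at z = 7:
L_0(7) = (4)·(2)/[(-2)·(-4)] = 1
L_1(7) = (6)·(2)/[(2)·(-2)] = -3
L_2(7) = (6)·(4)/[(4)·(2)] = 3
Sum: (-3)·(1) + (-8)·(-3) + 0 = 21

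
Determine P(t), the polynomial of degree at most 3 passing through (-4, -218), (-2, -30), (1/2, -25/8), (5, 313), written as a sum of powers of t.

L_0(t) = (t + 2)(t - 1/2)(t - 5) / [-81] = -(1/81)t^3 + (7/162)t^2 + (17/162)t - 5/81
L_1(t) = (t + 4)(t - 1/2)(t - 5) / [35] = (1/35)t^3 - (3/70)t^2 - (39/70)t + 2/7
L_2(t) = (t + 4)(t + 2)(t - 5) / [-405/8] = -(8/405)t^3 - (8/405)t^2 + (176/405)t + 64/81
L_3(t) = (t + 4)(t + 2)(t - 1/2) / [567/2] = (2/567)t^3 + (11/567)t^2 + (10/567)t - 8/567
P(t) = (-218)·L_0 + (-30)·L_1 + (-25/8)·L_2 + 313·L_3
  (-218)·L_0(t) = (218/81)t^3 - (763/81)t^2 - (1853/81)t + 1090/81
  (-30)·L_1(t) = -(6/7)t^3 + (9/7)t^2 + (117/7)t - 60/7
  (-25/8)·L_2(t) = (5/81)t^3 + (5/81)t^2 - (110/81)t - 200/81
  313·L_3(t) = (626/567)t^3 + (3443/567)t^2 + (3130/567)t - 2504/567
Adding term by term: 3t^3 - 2t^2 - 2t - 2

P(t) = 3t^3 - 2t^2 - 2t - 2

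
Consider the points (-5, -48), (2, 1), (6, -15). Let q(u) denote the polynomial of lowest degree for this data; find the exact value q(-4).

Evaluate each Lagrange basis at u = -4:
L_0(-4) = (-6)·(-10)/[(-7)·(-11)] = 60/77
L_1(-4) = (1)·(-10)/[(7)·(-4)] = 5/14
L_2(-4) = (1)·(-6)/[(11)·(4)] = -3/22
Sum: (-48)·(60/77) + 1·(5/14) + (-15)·(-3/22) = -35

-35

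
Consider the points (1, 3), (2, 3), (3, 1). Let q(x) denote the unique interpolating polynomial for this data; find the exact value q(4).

-3

Using Newton's divided-difference form:
q[1,2] = (3 - 3) / (2 - 1) = 0
q[2,3] = (1 - 3) / (3 - 2) = -2
q[1,2,3] = (-2 - 0) / (3 - 1) = -1
q(4) = 3 + 0·(3) + (-1)·(3)·(2) = -3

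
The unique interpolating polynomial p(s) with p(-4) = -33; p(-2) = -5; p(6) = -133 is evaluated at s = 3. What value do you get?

L_0(3) = (5)·(-3)/[(-2)·(-10)] = -3/4
L_1(3) = (7)·(-3)/[(2)·(-8)] = 21/16
L_2(3) = (7)·(5)/[(10)·(8)] = 7/16
Sum: (-33)·(-3/4) + (-5)·(21/16) + (-133)·(7/16) = -40

-40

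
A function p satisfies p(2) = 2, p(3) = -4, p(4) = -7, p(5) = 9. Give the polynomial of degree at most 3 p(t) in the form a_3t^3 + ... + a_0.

L_0(t) = (t - 3)(t - 4)(t - 5) / [-6] = -(1/6)t^3 + 2t^2 - (47/6)t + 10
L_1(t) = (t - 2)(t - 4)(t - 5) / [2] = (1/2)t^3 - (11/2)t^2 + 19t - 20
L_2(t) = (t - 2)(t - 3)(t - 5) / [-2] = -(1/2)t^3 + 5t^2 - (31/2)t + 15
L_3(t) = (t - 2)(t - 3)(t - 4) / [6] = (1/6)t^3 - (3/2)t^2 + (13/3)t - 4
p(t) = 2·L_0 + (-4)·L_1 + (-7)·L_2 + 9·L_3
  2·L_0(t) = -(1/3)t^3 + 4t^2 - (47/3)t + 20
  (-4)·L_1(t) = -2t^3 + 22t^2 - 76t + 80
  (-7)·L_2(t) = (7/2)t^3 - 35t^2 + (217/2)t - 105
  9·L_3(t) = (3/2)t^3 - (27/2)t^2 + 39t - 36
Adding term by term: (8/3)t^3 - (45/2)t^2 + (335/6)t - 41

p(t) = (8/3)t^3 - (45/2)t^2 + (335/6)t - 41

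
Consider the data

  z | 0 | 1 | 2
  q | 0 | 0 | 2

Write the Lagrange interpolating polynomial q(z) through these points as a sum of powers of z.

q(z) = z^2 - z

L_0(z) = (z - 1)(z - 2) / [2] = (1/2)z^2 - (3/2)z + 1
L_1(z) = z(z - 2) / [-1] = -z^2 + 2z
L_2(z) = z(z - 1) / [2] = (1/2)z^2 - (1/2)z
q(z) = 0·L_0 + 0·L_1 + 2·L_2
  0·L_0(z) = 0
  0·L_1(z) = 0
  2·L_2(z) = z^2 - z
Adding term by term: z^2 - z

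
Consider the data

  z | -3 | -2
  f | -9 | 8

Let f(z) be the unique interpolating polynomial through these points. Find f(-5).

L_0(-5) = (-3)/[(-1)] = 3
L_1(-5) = (-2)/[(1)] = -2
Sum: (-9)·(3) + 8·(-2) = -43

-43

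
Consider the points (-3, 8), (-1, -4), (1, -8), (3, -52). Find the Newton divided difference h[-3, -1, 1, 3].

h[-3,-1] = (-4 - 8) / (-1 - (-3)) = -6
h[-1,1] = (-8 - (-4)) / (1 - (-1)) = -2
h[1,3] = (-52 - (-8)) / (3 - 1) = -22
h[-3,-1,1] = (-2 - (-6)) / (1 - (-3)) = 1
h[-1,1,3] = (-22 - (-2)) / (3 - (-1)) = -5
h[-3,-1,1,3] = (-5 - 1) / (3 - (-3)) = -1

-1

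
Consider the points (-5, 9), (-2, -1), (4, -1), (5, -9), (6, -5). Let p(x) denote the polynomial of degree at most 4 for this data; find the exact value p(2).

10127/495

L_0(2) = (4)·(-2)·(-3)·(-4)/[(-3)·(-9)·(-10)·(-11)] = -16/495
L_1(2) = (7)·(-2)·(-3)·(-4)/[(3)·(-6)·(-7)·(-8)] = 1/6
L_2(2) = (7)·(4)·(-3)·(-4)/[(9)·(6)·(-1)·(-2)] = 28/9
L_3(2) = (7)·(4)·(-2)·(-4)/[(10)·(7)·(1)·(-1)] = -16/5
L_4(2) = (7)·(4)·(-2)·(-3)/[(11)·(8)·(2)·(1)] = 21/22
Sum: 9·(-16/495) + (-1)·(1/6) + (-1)·(28/9) + (-9)·(-16/5) + (-5)·(21/22) = 10127/495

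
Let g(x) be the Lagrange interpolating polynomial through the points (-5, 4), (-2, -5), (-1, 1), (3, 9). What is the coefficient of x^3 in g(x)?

The leading coefficient equals the top divided difference g[-5,-2,-1,3].
g[-5,-2] = (-5 - 4) / (-2 - (-5)) = -3
g[-2,-1] = (1 - (-5)) / (-1 - (-2)) = 6
g[-1,3] = (9 - 1) / (3 - (-1)) = 2
g[-5,-2,-1] = (6 - (-3)) / (-1 - (-5)) = 9/4
g[-2,-1,3] = (2 - 6) / (3 - (-2)) = -4/5
g[-5,-2,-1,3] = (-4/5 - 9/4) / (3 - (-5)) = -61/160

-61/160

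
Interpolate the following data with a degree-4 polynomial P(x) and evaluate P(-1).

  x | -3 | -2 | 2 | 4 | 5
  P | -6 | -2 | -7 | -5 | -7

-79/28

Evaluate each Lagrange basis at x = -1:
L_0(-1) = (1)·(-3)·(-5)·(-6)/[(-1)·(-5)·(-7)·(-8)] = -9/28
L_1(-1) = (2)·(-3)·(-5)·(-6)/[(1)·(-4)·(-6)·(-7)] = 15/14
L_2(-1) = (2)·(1)·(-5)·(-6)/[(5)·(4)·(-2)·(-3)] = 1/2
L_3(-1) = (2)·(1)·(-3)·(-6)/[(7)·(6)·(2)·(-1)] = -3/7
L_4(-1) = (2)·(1)·(-3)·(-5)/[(8)·(7)·(3)·(1)] = 5/28
Sum: (-6)·(-9/28) + (-2)·(15/14) + (-7)·(1/2) + (-5)·(-3/7) + (-7)·(5/28) = -79/28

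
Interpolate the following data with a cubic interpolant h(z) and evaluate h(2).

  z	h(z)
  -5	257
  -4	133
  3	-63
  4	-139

Evaluate each Lagrange basis at z = 2:
L_0(2) = (6)·(-1)·(-2)/[(-1)·(-8)·(-9)] = -1/6
L_1(2) = (7)·(-1)·(-2)/[(1)·(-7)·(-8)] = 1/4
L_2(2) = (7)·(6)·(-2)/[(8)·(7)·(-1)] = 3/2
L_3(2) = (7)·(6)·(-1)/[(9)·(8)·(1)] = -7/12
Sum: 257·(-1/6) + 133·(1/4) + (-63)·(3/2) + (-139)·(-7/12) = -23

-23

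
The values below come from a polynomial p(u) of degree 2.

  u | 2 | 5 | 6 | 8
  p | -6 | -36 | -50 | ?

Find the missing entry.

-84

The 3 known values determine p uniquely (degree ≤ 2).
L_0(8) = (3)·(2)/[(-3)·(-4)] = 1/2
L_1(8) = (6)·(2)/[(3)·(-1)] = -4
L_2(8) = (6)·(3)/[(4)·(1)] = 9/2
Sum: (-6)·(1/2) + (-36)·(-4) + (-50)·(9/2) = -84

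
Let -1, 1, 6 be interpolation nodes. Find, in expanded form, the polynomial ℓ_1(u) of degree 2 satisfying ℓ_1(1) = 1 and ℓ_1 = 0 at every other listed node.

ℓ_1(u) = -(1/10)u^2 + (1/2)u + 3/5

ℓ_1(u) = (u + 1)(u - 6) / [(2)·(-5)]
       = (u^2 - 5u - 6) / (-10)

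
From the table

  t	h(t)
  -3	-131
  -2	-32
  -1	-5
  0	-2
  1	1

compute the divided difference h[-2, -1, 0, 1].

4

h[-2,-1] = (-5 - (-32)) / (-1 - (-2)) = 27
h[-1,0] = (-2 - (-5)) / (0 - (-1)) = 3
h[0,1] = (1 - (-2)) / (1 - 0) = 3
h[-2,-1,0] = (3 - 27) / (0 - (-2)) = -12
h[-1,0,1] = (3 - 3) / (1 - (-1)) = 0
h[-2,-1,0,1] = (0 - (-12)) / (1 - (-2)) = 4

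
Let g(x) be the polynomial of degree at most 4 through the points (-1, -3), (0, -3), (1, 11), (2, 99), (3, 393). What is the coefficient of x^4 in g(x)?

Build the Lagrange basis polynomials:
L_0(x) = x(x - 1)(x - 2)(x - 3) / [24] = (1/24)x^4 - (1/4)x^3 + (11/24)x^2 - (1/4)x
L_1(x) = (x + 1)(x - 1)(x - 2)(x - 3) / [-6] = -(1/6)x^4 + (5/6)x^3 - (5/6)x^2 - (5/6)x + 1
L_2(x) = (x + 1)x(x - 2)(x - 3) / [4] = (1/4)x^4 - x^3 + (1/4)x^2 + (3/2)x
L_3(x) = (x + 1)x(x - 1)(x - 3) / [-6] = -(1/6)x^4 + (1/2)x^3 + (1/6)x^2 - (1/2)x
L_4(x) = (x + 1)x(x - 1)(x - 2) / [24] = (1/24)x^4 - (1/12)x^3 - (1/24)x^2 + (1/12)x
g(x) = (-3)·L_0 + (-3)·L_1 + 11·L_2 + 99·L_3 + 393·L_4
Only the coefficient of x^4 is needed; take it from each L_i and combine:
(-3)·(1/24) + (-3)·(-1/6) + 11·(1/4) + 99·(-1/6) + 393·(1/24) = 3

3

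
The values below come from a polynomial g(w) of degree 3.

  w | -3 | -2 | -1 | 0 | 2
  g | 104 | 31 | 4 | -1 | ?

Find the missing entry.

-41

The 4 known values determine g uniquely (degree ≤ 3).
Evaluate each Lagrange basis at w = 2:
L_0(2) = (4)·(3)·(2)/[(-1)·(-2)·(-3)] = -4
L_1(2) = (5)·(3)·(2)/[(1)·(-1)·(-2)] = 15
L_2(2) = (5)·(4)·(2)/[(2)·(1)·(-1)] = -20
L_3(2) = (5)·(4)·(3)/[(3)·(2)·(1)] = 10
Sum: 104·(-4) + 31·(15) + 4·(-20) + (-1)·(10) = -41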